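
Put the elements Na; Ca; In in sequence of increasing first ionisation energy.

First ionization energy rises across a period (greater Z_eff holds electrons more tightly) and falls down a group (valence electrons are farther from the nucleus).
These sit on a diagonal, where the across-period and down-group effects partly cancel.
In > Na: the two effects oppose for this pair; the across-period effect wins (558 vs 496 kJ/mol).
Ca > In: period and group pull opposite ways; the down-group shift dominates (590 vs 558 kJ/mol).
Approximate values (kJ/mol): Na 496, Ca 590, In 558.
So from lowest to highest: Na < In < Ca.

Na < In < Ca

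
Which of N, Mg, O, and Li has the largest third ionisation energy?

The third ionization energy removes an electron from the +2 ion. For each element: N²⁺ still has 3 valence electrons; Mg²⁺ is the bare [Ne] core; O²⁺ still has 4 valence electrons; Li²⁺ is already 1 electron into the core.
Breaking into a closed-shell core is much more expensive than removing a leftover valence electron — Mg and Li have the largest IE_3 here.
Valence configurations: N²⁺ [He]2s²2p¹, O²⁺ [He]2s²2p².
Approximate IE_3 values (kJ/mol): N 4578, Mg 7733, O 5300, Li 11815.
Putting it together, IE_3: N < O < Mg < Li.

Li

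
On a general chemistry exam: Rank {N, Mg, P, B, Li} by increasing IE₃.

The third ionization energy removes an electron from the +2 ion. For each element: N²⁺ still has 3 valence electrons; Mg²⁺ is the bare [Ne] core; P²⁺ still has 3 valence electrons; B²⁺ still has 1 valence electron; Li²⁺ is already 1 electron into the core.
Pulling an electron out of a noble-gas core costs far more than removing a remaining valence electron, so Mg and Li sit at the high end of IE_3.
Valence configurations: N²⁺ [He]2s²2p¹, P²⁺ [Ne]3s²3p¹, B²⁺ [He]2s¹.
Approximate IE_3 values (kJ/mol): N 4578, Mg 7733, P 2914, B 3660, Li 11815.
Putting it together, IE_3: P < B < N < Mg < Li.

P, B, N, Mg, Li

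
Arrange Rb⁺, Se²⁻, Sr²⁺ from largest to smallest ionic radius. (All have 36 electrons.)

Se²⁻ > Rb⁺ > Sr²⁺

All of these have 36 electrons, so size is governed by nuclear charge alone: the more protons, the stronger the pull on the same electron cloud, and the smaller the ion.
Nuclear charges: Sr²⁺ (Z=38), Rb⁺ (Z=37), Se²⁻ (Z=34).
Largest to smallest: Se²⁻ > Rb⁺ > Sr²⁺.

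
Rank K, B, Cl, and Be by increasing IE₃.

B < Cl < K < Be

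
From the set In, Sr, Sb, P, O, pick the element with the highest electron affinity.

O

Electron affinity generally becomes more exothermic across a period toward the halogens and less exothermic down a group.
Neither a single period nor a single group — weigh both effects.
In > Sr: In lies to the right of Sr in period 5, so the across-period effect alone puts In higher.
P > In: relative to In, both the across-period and down-group shifts push P's electron affinity up.
Sb > P: this pair runs against the simple trend — see the exception note.
O > Sb: relative to Sb, both the across-period and down-group shifts push O's electron affinity up.
Note the exception: Sb has a higher electron affinity than P, contrary to the simple trend — both are half-filled np³, but the pairing/repulsion penalty for the added electron shrinks as the p orbitals become larger and more diffuse down the group, and for Sb that outweighs the weaker nuclear attraction.
For reference (kJ/mol): O 141, P 72, Sr 5, In 29, Sb 103.
The highest electron affinity among these belongs to O.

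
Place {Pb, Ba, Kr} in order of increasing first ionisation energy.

Kr is in period 4, group 18; Ba is in period 6, group 2; Pb is in period 6, group 14.
IE₁ increases left→right with effective nuclear charge and decreases top→bottom as the valence shell moves farther out.
These span different periods and groups, so the two trends combine.
Pb > Ba: Pb lies to the right of Ba in period 6, so the across-period effect alone puts Pb higher.
Kr > Pb: relative to Pb, both the across-period and down-group shifts push Kr's first ionization energy up.
For reference (kJ/mol): Kr 1351, Ba 503, Pb 716.
So from lowest to highest: Ba < Pb < Kr.

Ba, Pb, Kr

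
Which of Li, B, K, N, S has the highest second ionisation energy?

Li

The second ionization energy removes an electron from the +1 ion. For each element: Li⁺ is the bare [He] core; B⁺ still has 2 valence electrons; K⁺ is the bare [Ar] core; N⁺ still has 4 valence electrons; S⁺ still has 5 valence electrons.
Breaking into a closed-shell core is much more expensive than removing a leftover valence electron — K and Li have the largest IE_2 here.
Valence configurations: B⁺ [He]2s², N⁺ [He]2s²2p², S⁺ [Ne]3s²3p³.
The numbers (kJ/mol): Li 7298, B 2427, K 3052, N 2856, S 2252.
Overall IE_2 order: S < B < N < K < Li.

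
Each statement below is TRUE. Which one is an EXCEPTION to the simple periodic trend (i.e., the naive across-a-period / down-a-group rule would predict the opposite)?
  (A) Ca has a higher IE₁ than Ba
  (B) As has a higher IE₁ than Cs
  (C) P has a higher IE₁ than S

(C)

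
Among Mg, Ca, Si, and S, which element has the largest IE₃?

IE_3 is the cost of taking one more electron from the +2 cation: Mg²⁺ is the bare [Ne] core; Ca²⁺ is the bare [Ar] core; Si²⁺ still has 2 valence electrons; S²⁺ still has 4 valence electrons.
Pulling an electron out of a noble-gas core costs far more than removing a remaining valence electron, so Ca and Mg sit at the high end of IE_3.
Valence configurations: Si²⁺ [Ne]3s², S²⁺ [Ne]3s²3p².
The numbers (kJ/mol): Mg 7733, Ca 4912, Si 3232, S 3357.
Putting it together, IE_3: Si < S < Ca < Mg.

Mg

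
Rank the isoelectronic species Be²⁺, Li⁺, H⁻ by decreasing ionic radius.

All of these have 2 electrons, so size is governed by nuclear charge alone: the more protons, the stronger the pull on the same electron cloud, and the smaller the ion.
Nuclear charges: Be²⁺ (Z=4), Li⁺ (Z=3), H⁻ (Z=1).
Largest to smallest: H⁻ > Li⁺ > Be²⁺.

H⁻ > Li⁺ > Be²⁺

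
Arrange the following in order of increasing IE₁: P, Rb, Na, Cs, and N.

Cs < Rb < Na < P < N

First ionization energy rises across a period (greater Z_eff holds electrons more tightly) and falls down a group (valence electrons are farther from the nucleus).
Neither a single period nor a single group — weigh both effects.
Rb > Cs: they share group 1; the group trend gives Rb the larger value.
Na > Rb: Na sits above Rb in group 1, so the down-group effect alone puts Na higher.
P > Na: both are in period 3; the period trend gives P the larger value.
N > P: they share group 15; the group trend gives N the larger value.
For reference (kJ/mol): N 1402, Na 496, P 1012, Rb 403, Cs 376.
So from lowest to highest: Cs < Rb < Na < P < N.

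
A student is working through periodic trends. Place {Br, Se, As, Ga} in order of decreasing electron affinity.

Adding an electron releases more energy for atoms nearer the top right (short of the noble gases).
All lie in period 4, so electron affinity increases left to right.
So from highest to lowest: Br > Se > As > Ga.

Br > Se > As > Ga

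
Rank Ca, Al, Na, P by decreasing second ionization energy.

Na > P > Al > Ca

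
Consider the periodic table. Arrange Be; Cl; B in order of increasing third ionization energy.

B < Cl < Be

The third ionization energy removes an electron from the +2 ion. For each element: Be²⁺ is the bare [He] core; Cl²⁺ still has 5 valence electrons; B²⁺ still has 1 valence electron.
Core electrons are held far more tightly than valence electrons, so Be tops the IE_3 order.
Valence configurations: Cl²⁺ [Ne]3s²3p³, B²⁺ [He]2s¹.
The numbers (kJ/mol): Be 14849, Cl 3822, B 3660.
Overall IE_3 order: B < Cl < Be.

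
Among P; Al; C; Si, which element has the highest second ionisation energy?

C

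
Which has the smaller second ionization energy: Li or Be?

The second ionization energy removes an electron from the +1 ion. For each element: Li⁺ is the bare [He] core; Be⁺ still has 1 valence electron.
Core electrons are held far more tightly than valence electrons, so Li tops the IE_2 order.
Approximate IE_2 values (kJ/mol): Li 7298, Be 1757.
Putting it together, IE_2: Be < Li.

Be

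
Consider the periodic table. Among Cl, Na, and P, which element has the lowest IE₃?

P

IE_3 is the cost of taking one more electron from the +2 cation: Cl²⁺ still has 5 valence electrons; Na²⁺ is already 1 electron into the core; P²⁺ still has 3 valence electrons.
Breaking into a closed-shell core is much more expensive than removing a leftover valence electron — Na has the largest IE_3 here.
Valence configurations: Cl²⁺ [Ne]3s²3p³, P²⁺ [Ne]3s²3p¹.
The numbers (kJ/mol): Cl 3822, Na 6910, P 2914.
Hence IE_3: P < Cl < Na.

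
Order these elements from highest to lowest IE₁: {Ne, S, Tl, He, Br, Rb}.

He, Ne, Br, S, Tl, Rb

He is in period 1, group 18; Ne is in period 2, group 18; S is in period 3, group 16; Br is in period 4, group 17; Rb is in period 5, group 1; Tl is in period 6, group 13.
Removing the outermost electron gets harder across a period and easier down a group.
Neither a single period nor a single group — weigh both effects.
Tl > Rb: period and group pull opposite ways; the across-period shift dominates (589 vs 403 kJ/mol).
S > Tl: relative to Tl, both the across-period and down-group shifts push S's first ionization energy up.
Br > S: period and group pull opposite ways; the across-period shift dominates (1140 vs 1000 kJ/mol).
Ne > Br: both effects reinforce here, so Ne is clearly the higher of the two.
He > Ne: He sits above Ne in group 18, so the down-group effect alone puts He higher.
Tabulated first ionization energy (kJ/mol): He 2372, Ne 2081, S 1000, Br 1140, Rb 403, Tl 589.
So from highest to lowest: He > Ne > Br > S > Tl > Rb.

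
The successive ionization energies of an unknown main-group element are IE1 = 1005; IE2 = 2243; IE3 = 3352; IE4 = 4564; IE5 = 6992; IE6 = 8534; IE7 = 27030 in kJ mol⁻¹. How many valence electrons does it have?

6

Look for the largest jump between consecutive ionization energies: IE7/IE6 ≈ 3.2, far larger than any earlier ratio.
That jump marks the point where a core electron is being removed. So the atom has 6 valence electrons.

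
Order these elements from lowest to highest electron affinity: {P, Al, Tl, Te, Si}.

Electron affinity generally becomes more exothermic across a period toward the halogens and less exothermic down a group.
These span different periods and groups, so the two trends combine.
Al > Tl: Al sits above Tl in group 13, so the down-group effect alone puts Al higher.
P > Al: P lies to the right of Al in period 3, so the across-period effect alone puts P higher.
Si > P: this pair runs against the simple trend — see the exception note.
Te > Si: period and group pull opposite ways; the across-period shift dominates (190 vs 134 kJ/mol).
Note the exception: Si has a higher electron affinity than P, contrary to the simple trend — adding an electron to P's half-filled 3p³ is unfavourable, so Si (3p²) has the more exothermic EA.
Approximate values (kJ/mol): Al 42, Si 134, P 72, Te 190, Tl 19.
So from lowest to highest: Tl < Al < P < Si < Te.

Tl < Al < P < Si < Te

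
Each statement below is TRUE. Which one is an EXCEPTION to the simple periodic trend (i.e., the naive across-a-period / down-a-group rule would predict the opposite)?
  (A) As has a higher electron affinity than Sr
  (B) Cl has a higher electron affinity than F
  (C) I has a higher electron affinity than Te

The general trend: electron affinity increases across a period and decreases down a group.
(A) As (period 4, group 15) vs Sr (period 5, group 2): the stated order agrees with the simple trend.
(B) Cl (period 3, group 17) vs F (period 2, group 17): the stated order contradicts the simple trend.
(C) I (period 5, group 17) vs Te (period 5, group 16): the stated order agrees with the simple trend.
The exception is (B): F's small 2p subshell makes the incoming electron feel strong e⁻–e⁻ repulsion, so Cl actually releases more energy on gaining an electron.

(B)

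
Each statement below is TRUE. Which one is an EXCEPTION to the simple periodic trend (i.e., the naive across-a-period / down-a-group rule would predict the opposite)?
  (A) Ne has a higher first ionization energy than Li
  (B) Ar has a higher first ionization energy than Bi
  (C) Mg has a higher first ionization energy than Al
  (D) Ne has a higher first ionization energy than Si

The general trend: first ionization energy increases across a period and decreases down a group.
(A) Ne (period 2, group 18) vs Li (period 2, group 1): the stated order agrees with the simple trend.
(B) Ar (period 3, group 18) vs Bi (period 6, group 15): the stated order agrees with the simple trend.
(C) Mg (period 3, group 2) vs Al (period 3, group 13): the stated order contradicts the simple trend.
(D) Ne (period 2, group 18) vs Si (period 3, group 14): the stated order agrees with the simple trend.
The exception is (C): Al's single 3p electron is easier to remove than one from Mg's filled 3s².

(C)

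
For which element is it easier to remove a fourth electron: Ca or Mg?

Ca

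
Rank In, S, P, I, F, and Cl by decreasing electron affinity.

Cl > F > I > S > P > In

F is in period 2, group 17; P is in period 3, group 15; S is in period 3, group 16; Cl is in period 3, group 17; In is in period 5, group 13; I is in period 5, group 17.
Electron affinity generally becomes more exothermic across a period toward the halogens and less exothermic down a group.
Here both period and group differ, so the two effects have to be weighed against each other.
P > In: both effects reinforce here, so P is clearly the higher of the two.
S > P: S lies to the right of P in period 3, so the across-period effect alone puts S higher.
I > S: the two effects oppose for this pair; the across-period effect wins (295 vs 200 kJ/mol).
F > I: F sits above I in group 17, so the down-group effect alone puts F higher.
Cl > F: this pair runs against the simple trend — see the exception note.
Note the exception: Cl has a higher electron affinity than F, contrary to the simple trend — F's small 2p subshell makes the incoming electron feel strong e⁻–e⁻ repulsion, so Cl actually releases more energy on gaining an electron.
Tabulated electron affinity (kJ/mol): F 328, P 72, S 200, Cl 349, In 29, I 295.
So from highest to lowest: Cl > F > I > S > P > In.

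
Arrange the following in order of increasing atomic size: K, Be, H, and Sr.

H < Be < Sr < K

Atomic radius shrinks across a period as nuclear charge pulls the same shell inward, and grows down a group as new shells are added.
Neither a single period nor a single group — weigh both effects.
Be > H: period and group pull opposite ways; the down-group shift dominates (102 vs 32 pm).
Sr > Be: they share group 2; the group trend gives Sr the larger value.
K > Sr: period and group pull opposite ways; the across-period shift dominates (196 vs 185 pm).
Approximate values (pm): H 32, Be 102, K 196, Sr 185.
So from smallest to largest: H < Be < Sr < K.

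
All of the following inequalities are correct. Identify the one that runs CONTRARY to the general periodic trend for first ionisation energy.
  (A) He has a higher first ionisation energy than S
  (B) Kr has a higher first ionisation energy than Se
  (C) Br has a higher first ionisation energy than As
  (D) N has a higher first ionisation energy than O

(D)

The general trend: first ionisation energy increases across a period and decreases down a group.
(A) He (period 1, group 18) vs S (period 3, group 16): the stated order agrees with the simple trend.
(B) Kr (period 4, group 18) vs Se (period 4, group 16): the stated order agrees with the simple trend.
(C) Br (period 4, group 17) vs As (period 4, group 15): the stated order agrees with the simple trend.
(D) N (period 2, group 15) vs O (period 2, group 16): the stated order contradicts the simple trend.
The exception is (D): pairing an electron in O's 2p⁴ costs repulsion energy, so O ionizes more easily than half-filled N (2p³).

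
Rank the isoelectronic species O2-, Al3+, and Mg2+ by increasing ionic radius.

Al3+ < Mg2+ < O2-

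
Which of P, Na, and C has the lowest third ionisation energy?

The third ionization energy removes an electron from the +2 ion. For each element: P²⁺ still has 3 valence electrons; Na²⁺ is already 1 electron into the core; C²⁺ still has 2 valence electrons.
Pulling an electron out of a noble-gas core costs far more than removing a remaining valence electron, so Na sits at the high end of IE_3.
Valence configurations: P²⁺ [Ne]3s²3p¹, C²⁺ [He]2s².
Approximate IE_3 values (kJ/mol): P 2914, Na 6910, C 4620.
So the third ionization energies run P < C < Na.

P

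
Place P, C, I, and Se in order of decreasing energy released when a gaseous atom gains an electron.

C is in period 2, group 14; P is in period 3, group 15; Se is in period 4, group 16; I is in period 5, group 17.
Electron affinity generally becomes more exothermic across a period toward the halogens and less exothermic down a group.
These sit on a diagonal, where the across-period and down-group effects partly cancel.
C > P: the two effects oppose for this pair; the down-group effect wins (122 vs 72 kJ/mol).
Se > C: period and group pull opposite ways; the across-period shift dominates (195 vs 122 kJ/mol).
I > Se: the two effects oppose for this pair; the across-period effect wins (295 vs 195 kJ/mol).
Approximate values (kJ/mol): C 122, P 72, Se 195, I 295.
So from highest to lowest: I > Se > C > P.

I > Se > C > P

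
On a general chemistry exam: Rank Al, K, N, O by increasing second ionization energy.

Al, N, K, O

The second ionization energy removes an electron from the +1 ion. For each element: Al⁺ still has 2 valence electrons; K⁺ is the bare [Ar] core; N⁺ still has 4 valence electrons; O⁺ still has 5 valence electrons.
Usually core removal costs more than valence removal, but here the competition is close: a tightly held n=2 valence electron can cost more to remove than an n=3 core electron, so the actual values have to decide it.
Valence configurations: Al⁺ [Ne]3s², N⁺ [He]2s²2p², O⁺ [He]2s²2p³.
The numbers (kJ/mol): Al 1817, K 3052, N 2856, O 3388.
So the second ionization energies run Al < N < K < O.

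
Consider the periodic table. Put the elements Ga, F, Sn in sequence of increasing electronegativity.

Ga < Sn < F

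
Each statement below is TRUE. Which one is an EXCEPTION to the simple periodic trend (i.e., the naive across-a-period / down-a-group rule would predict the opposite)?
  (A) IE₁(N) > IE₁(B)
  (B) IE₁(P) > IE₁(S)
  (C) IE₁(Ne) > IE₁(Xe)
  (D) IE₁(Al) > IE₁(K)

The general trend: IE₁ increases across a period and decreases down a group.
(A) N (period 2, group 15) vs B (period 2, group 13): the stated order agrees with the simple trend.
(B) P (period 3, group 15) vs S (period 3, group 16): the stated order contradicts the simple trend.
(C) Ne (period 2, group 18) vs Xe (period 5, group 18): the stated order agrees with the simple trend.
(D) Al (period 3, group 13) vs K (period 4, group 1): the stated order agrees with the simple trend.
The exception is (B): S (3p⁴) ionizes more easily than half-filled P (3p³) because the paired 3p electron in S is pushed out by e⁻–e⁻ repulsion.

(B)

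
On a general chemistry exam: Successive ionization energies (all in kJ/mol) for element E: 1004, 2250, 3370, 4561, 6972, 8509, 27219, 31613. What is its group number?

Group 16

Look for the largest jump between consecutive ionization energies: IE7/IE6 ≈ 3.2, far larger than any earlier ratio.
That jump marks the point where a core electron is being removed. So the atom has 6 valence electrons.
A main-group element with 6 valence electrons is in group 16.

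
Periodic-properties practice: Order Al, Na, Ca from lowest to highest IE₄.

Consider each +3 ion: Al³⁺ is the bare [Ne] core; Na³⁺ is already 2 electrons into the core; Ca³⁺ is already 1 electron into the core.
All of these are removing an electron from a noble-gas core or deeper; the smaller core (lower principal quantum number) is held far more tightly, and within a period the higher nuclear charge binds the same core more tightly.
Approximate IE_4 values (kJ/mol): Al 11577, Na 9543, Ca 6491.
Hence IE_4: Ca < Na < Al.

Ca < Na < Al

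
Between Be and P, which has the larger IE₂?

P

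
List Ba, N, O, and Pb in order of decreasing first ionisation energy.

N > O > Pb > Ba

N is in period 2, group 15; O is in period 2, group 16; Ba is in period 6, group 2; Pb is in period 6, group 14.
First ionization energy rises across a period (greater Z_eff holds electrons more tightly) and falls down a group (valence electrons are farther from the nucleus).
These span different periods and groups, so the two trends combine.
Pb > Ba: both are in period 6; the period trend gives Pb the larger value.
O > Pb: both effects reinforce here, so O is clearly the higher of the two.
N > O: this pair runs against the simple trend — see the exception note.
Note the exception: N has a higher first ionization energy than O, contrary to the simple trend — pairing an electron in O's 2p⁴ costs repulsion energy, so O ionizes more easily than half-filled N (2p³).
Tabulated first ionization energy (kJ/mol): N 1402, O 1314, Ba 503, Pb 716.
So from highest to lowest: N > O > Pb > Ba.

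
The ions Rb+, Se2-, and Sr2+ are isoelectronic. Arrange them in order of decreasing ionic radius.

All of these have 36 electrons, so size is governed by nuclear charge alone: the more protons, the stronger the pull on the same electron cloud, and the smaller the ion.
Nuclear charges: Sr2+ (Z=38), Rb+ (Z=37), Se2- (Z=34).
Largest to smallest: Se2- > Rb+ > Sr2+.

Se2- > Rb+ > Sr2+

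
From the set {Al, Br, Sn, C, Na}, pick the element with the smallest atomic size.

C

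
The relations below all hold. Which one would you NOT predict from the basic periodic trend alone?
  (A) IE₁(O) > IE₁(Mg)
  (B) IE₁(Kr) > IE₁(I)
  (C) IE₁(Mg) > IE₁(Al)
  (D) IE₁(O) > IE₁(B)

The general trend: first ionization energy increases across a period and decreases down a group.
(A) O (period 2, group 16) vs Mg (period 3, group 2): the stated order agrees with the simple trend.
(B) Kr (period 4, group 18) vs I (period 5, group 17): the stated order agrees with the simple trend.
(C) Mg (period 3, group 2) vs Al (period 3, group 13): the stated order contradicts the simple trend.
(D) O (period 2, group 16) vs B (period 2, group 13): the stated order agrees with the simple trend.
The exception is (C): Al's single 3p electron is easier to remove than one from Mg's filled 3s².

(C)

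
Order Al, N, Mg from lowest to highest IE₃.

The third ionization energy removes an electron from the +2 ion. For each element: Al²⁺ still has 1 valence electron; N²⁺ still has 3 valence electrons; Mg²⁺ is the bare [Ne] core.
Breaking into a closed-shell core is much more expensive than removing a leftover valence electron — Mg has the largest IE_3 here.
Valence configurations: Al²⁺ [Ne]3s¹, N²⁺ [He]2s²2p¹.
The numbers (kJ/mol): Al 2745, N 4578, Mg 7733.
Hence IE_3: Al < N < Mg.

Al < N < Mg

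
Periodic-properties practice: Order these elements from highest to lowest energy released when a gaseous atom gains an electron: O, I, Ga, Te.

O is in period 2, group 16; Ga is in period 4, group 13; Te is in period 5, group 16; I is in period 5, group 17.
Electron affinity generally becomes more exothermic across a period toward the halogens and less exothermic down a group.
Neither a single period nor a single group — weigh both effects.
O > Ga: both effects reinforce here, so O is clearly the higher of the two.
Te > O: this pair runs against the simple trend — see the exception note.
I > Te: both are in period 5; the period trend gives I the larger value.
Note the exception: Te has a higher electron affinity than O, contrary to the simple trend — O's compact 2p subshell gives strong electron–electron repulsion on the added electron.
For reference (kJ/mol): O 141, Ga 29, Te 190, I 295.
So from highest to lowest: I > Te > O > Ga.

I > Te > O > Ga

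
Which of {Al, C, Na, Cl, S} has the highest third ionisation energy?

The third ionization energy removes an electron from the +2 ion. For each element: Al²⁺ still has 1 valence electron; C²⁺ still has 2 valence electrons; Na²⁺ is already 1 electron into the core; Cl²⁺ still has 5 valence electrons; S²⁺ still has 4 valence electrons.
Core electrons are held far more tightly than valence electrons, so Na tops the IE_3 order.
Valence configurations: Al²⁺ [Ne]3s¹, C²⁺ [He]2s², Cl²⁺ [Ne]3s²3p³, S²⁺ [Ne]3s²3p².
The numbers (kJ/mol): Al 2745, C 4620, Na 6910, Cl 3822, S 3357.
Overall IE_3 order: Al < S < Cl < C < Na.

Na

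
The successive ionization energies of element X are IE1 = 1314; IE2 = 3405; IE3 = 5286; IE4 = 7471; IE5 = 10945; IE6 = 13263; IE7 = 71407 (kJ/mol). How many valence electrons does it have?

Look for the largest jump between consecutive ionization energies: IE7/IE6 ≈ 5.4, far larger than any earlier ratio.
That jump marks the point where a core electron is being removed. So the atom has 6 valence electrons.

6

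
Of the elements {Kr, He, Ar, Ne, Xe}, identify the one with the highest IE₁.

He

Across a period the outer electron is held more tightly (higher IE₁); down a group it sits in a higher shell, more shielded, and comes off more easily.
All are in group 18, so first ionization energy increases up the group.
The highest IE₁ among these belongs to He.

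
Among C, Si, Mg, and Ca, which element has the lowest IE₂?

Ca

Consider each +1 ion: C⁺ still has 3 valence electrons; Si⁺ still has 3 valence electrons; Mg⁺ still has 1 valence electron; Ca⁺ still has 1 valence electron.
All are still removing valence electrons, so compare the +1 ions as you would atoms: IE_2 generally rises across a period (higher Z_eff) and falls down a group (larger shell), subject to the usual subshell exceptions.
Valence configurations: C⁺ [He]2s²2p¹, Si⁺ [Ne]3s²3p¹, Mg⁺ [Ne]3s¹, Ca⁺ [Ar]4s¹.
The numbers (kJ/mol): C 2353, Si 1577, Mg 1451, Ca 1145.
Overall IE_2 order: Ca < Mg < Si < C.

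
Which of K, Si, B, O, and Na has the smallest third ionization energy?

Si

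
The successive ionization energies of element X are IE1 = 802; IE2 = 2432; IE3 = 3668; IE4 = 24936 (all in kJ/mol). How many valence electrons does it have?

3

Look for the largest jump between consecutive ionization energies: IE4/IE3 ≈ 6.8, far larger than any earlier ratio.
That jump marks the point where a core electron is being removed. So the atom has 3 valence electrons.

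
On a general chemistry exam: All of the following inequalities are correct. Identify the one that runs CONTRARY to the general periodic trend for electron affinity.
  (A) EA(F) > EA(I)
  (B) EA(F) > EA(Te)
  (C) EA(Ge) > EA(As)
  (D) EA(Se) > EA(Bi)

The general trend: electron affinity increases across a period and decreases down a group.
(A) F (period 2, group 17) vs I (period 5, group 17): the stated order agrees with the simple trend.
(B) F (period 2, group 17) vs Te (period 5, group 16): the stated order agrees with the simple trend.
(C) Ge (period 4, group 14) vs As (period 4, group 15): the stated order contradicts the simple trend.
(D) Se (period 4, group 16) vs Bi (period 6, group 15): the stated order agrees with the simple trend.
The exception is (C): adding an electron to As's half-filled 4p³ is unfavourable, so Ge (4p²) has the more exothermic EA.

(C)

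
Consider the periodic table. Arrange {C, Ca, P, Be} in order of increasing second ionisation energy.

Ca, Be, P, C

The second ionization energy removes an electron from the +1 ion. For each element: C⁺ still has 3 valence electrons; Ca⁺ still has 1 valence electron; P⁺ still has 4 valence electrons; Be⁺ still has 1 valence electron.
All are still removing valence electrons, so compare the +1 ions as you would atoms: IE_2 generally rises across a period (higher Z_eff) and falls down a group (larger shell), subject to the usual subshell exceptions.
Valence configurations: C⁺ [He]2s²2p¹, Ca⁺ [Ar]4s¹, P⁺ [Ne]3s²3p², Be⁺ [He]2s¹.
Approximate IE_2 values (kJ/mol): C 2353, Ca 1145, P 1907, Be 1757.
Hence IE_2: Ca < Be < P < C.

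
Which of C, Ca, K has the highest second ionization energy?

Consider each +1 ion: C⁺ still has 3 valence electrons; Ca⁺ still has 1 valence electron; K⁺ is the bare [Ar] core.
Pulling an electron out of a noble-gas core costs far more than removing a remaining valence electron, so K sits at the high end of IE_2.
Valence configurations: C⁺ [He]2s²2p¹, Ca⁺ [Ar]4s¹.
The numbers (kJ/mol): C 2353, Ca 1145, K 3052.
Overall IE_2 order: Ca < C < K.

K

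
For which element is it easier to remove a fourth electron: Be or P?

P

Consider each +3 ion: Be³⁺ is already 1 electron into the core; P³⁺ still has 2 valence electrons.
Breaking into a closed-shell core is much more expensive than removing a leftover valence electron — Be has the largest IE_4 here.
Tabulated IE_4 (kJ/mol): Be 21007, P 4964.
Putting it together, IE_4: P < Be.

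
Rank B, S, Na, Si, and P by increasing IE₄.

After 3 electrons have been removed, what remains? B³⁺ is the bare [He] core; S³⁺ still has 3 valence electrons; Na³⁺ is already 2 electrons into the core; Si³⁺ still has 1 valence electron; P³⁺ still has 2 valence electrons.
Pulling an electron out of a noble-gas core costs far more than removing a remaining valence electron, so Na and B sit at the high end of IE_4.
Valence configurations: S³⁺ [Ne]3s²3p¹, Si³⁺ [Ne]3s¹, P³⁺ [Ne]3s².
S³⁺ loses a lone 3p electron whereas P³⁺ must break into a filled 3s² pair, so IE_4(P) > IE_4(S) even though S has the higher nuclear charge.
The numbers (kJ/mol): B 25026, S 4556, Na 9543, Si 4356, P 4964.
Putting it together, IE_4: Si < S < P < Na < B.

Si, S, P, Na, B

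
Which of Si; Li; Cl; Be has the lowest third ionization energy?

Si

IE_3 is the cost of taking one more electron from the +2 cation: Si²⁺ still has 2 valence electrons; Li²⁺ is already 1 electron into the core; Cl²⁺ still has 5 valence electrons; Be²⁺ is the bare [He] core.
Core electrons are held far more tightly than valence electrons, so Li and Be top the IE_3 order.
Valence configurations: Si²⁺ [Ne]3s², Cl²⁺ [Ne]3s²3p³.
The numbers (kJ/mol): Si 3232, Li 11815, Cl 3822, Be 14849.
So the third ionization energies run Si < Cl < Li < Be.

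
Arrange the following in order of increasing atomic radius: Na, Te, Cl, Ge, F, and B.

F < B < Cl < Ge < Te < Na

B is in period 2, group 13; F is in period 2, group 17; Na is in period 3, group 1; Cl is in period 3, group 17; Ge is in period 4, group 14; Te is in period 5, group 16.
Atomic radius shrinks across a period as nuclear charge pulls the same shell inward, and grows down a group as new shells are added.
Here both period and group differ, so the two effects have to be weighed against each other.
B > F: B lies to the left of F in period 2, so the across-period effect alone puts B larger.
Cl > B: the two effects oppose for this pair; the down-group effect wins (99 vs 85 pm).
Ge > Cl: both effects reinforce here, so Ge is clearly the larger of the two.
Te > Ge: the two effects oppose for this pair; the down-group effect wins (136 vs 121 pm).
Na > Te: the two effects oppose for this pair; the across-period effect wins (155 vs 136 pm).
Tabulated atomic radius (pm): B 85, F 64, Na 155, Cl 99, Ge 121, Te 136.
So from smallest to largest: F < B < Cl < Ge < Te < Na.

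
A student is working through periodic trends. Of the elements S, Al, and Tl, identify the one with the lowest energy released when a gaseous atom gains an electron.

Tl

Adding an electron releases more energy for atoms nearer the top right (short of the noble gases).
Neither a single period nor a single group — weigh both effects.
Al > Tl: Al sits above Tl in group 13, so the down-group effect alone puts Al higher.
S > Al: both are in period 3; the period trend gives S the larger value.
Tabulated electron affinity (kJ/mol): Al 42, S 200, Tl 19.
The lowest energy released when a gaseous atom gains an electron among these belongs to Tl.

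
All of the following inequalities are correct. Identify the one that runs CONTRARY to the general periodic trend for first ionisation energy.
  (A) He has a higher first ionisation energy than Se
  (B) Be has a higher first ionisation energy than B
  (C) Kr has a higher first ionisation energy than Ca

The general trend: first ionisation energy increases across a period and decreases down a group.
(A) He (period 1, group 18) vs Se (period 4, group 16): the stated order agrees with the simple trend.
(B) Be (period 2, group 2) vs B (period 2, group 13): the stated order contradicts the simple trend.
(C) Kr (period 4, group 18) vs Ca (period 4, group 2): the stated order agrees with the simple trend.
The exception is (B): removing B's lone 2p electron is easier than breaking Be's filled 2s².

(B)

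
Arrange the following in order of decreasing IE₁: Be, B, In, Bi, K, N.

Be is in period 2, group 2; B is in period 2, group 13; N is in period 2, group 15; K is in period 4, group 1; In is in period 5, group 13; Bi is in period 6, group 15.
Removing the outermost electron gets harder across a period and easier down a group.
Neither a single period nor a single group — weigh both effects.
In > K: period and group pull opposite ways; the across-period shift dominates (558 vs 419 kJ/mol).
Bi > In: period and group pull opposite ways; the across-period shift dominates (703 vs 558 kJ/mol).
B > Bi: period and group pull opposite ways; the down-group shift dominates (801 vs 703 kJ/mol).
Be > B: this pair runs against the simple trend — see the exception note.
N > Be: both are in period 2; the period trend gives N the larger value.
Note the exception: Be has a higher first ionization energy than B, contrary to the simple trend — removing B's lone 2p electron is easier than breaking Be's filled 2s².
Approximate values (kJ/mol): Be 900, B 801, N 1402, K 419, In 558, Bi 703.
So from highest to lowest: N > Be > B > Bi > In > K.

N > Be > B > Bi > In > K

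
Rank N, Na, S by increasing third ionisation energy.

S < N < Na

Consider each +2 ion: N²⁺ still has 3 valence electrons; Na²⁺ is already 1 electron into the core; S²⁺ still has 4 valence electrons.
Breaking into a closed-shell core is much more expensive than removing a leftover valence electron — Na has the largest IE_3 here.
Valence configurations: N²⁺ [He]2s²2p¹, S²⁺ [Ne]3s²3p².
Tabulated IE_3 (kJ/mol): N 4578, Na 6910, S 3357.
Overall IE_3 order: S < N < Na.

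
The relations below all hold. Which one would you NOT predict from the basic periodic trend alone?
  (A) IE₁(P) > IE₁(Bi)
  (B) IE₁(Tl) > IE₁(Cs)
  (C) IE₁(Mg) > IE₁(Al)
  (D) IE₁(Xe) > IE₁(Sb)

(C)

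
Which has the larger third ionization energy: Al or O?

After 2 electrons have been removed, what remains? Al²⁺ still has 1 valence electron; O²⁺ still has 4 valence electrons.
All are still removing valence electrons, so compare the +2 ions as you would atoms: IE_3 generally rises across a period (higher Z_eff) and falls down a group (larger shell), subject to the usual subshell exceptions.
Valence configurations: Al²⁺ [Ne]3s¹, O²⁺ [He]2s²2p².
The numbers (kJ/mol): Al 2745, O 5300.
So the third ionization energies run Al < O.

O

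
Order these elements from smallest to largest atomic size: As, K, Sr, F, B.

B is in period 2, group 13; F is in period 2, group 17; K is in period 4, group 1; As is in period 4, group 15; Sr is in period 5, group 2.
Atomic radius shrinks across a period as nuclear charge pulls the same shell inward, and grows down a group as new shells are added.
These span different periods and groups, so the two trends combine.
B > F: both are in period 2; the period trend gives B the larger value.
As > B: period and group pull opposite ways; the down-group shift dominates (121 vs 85 pm).
Sr > As: both effects reinforce here, so Sr is clearly the larger of the two.
K > Sr: period and group pull opposite ways; the across-period shift dominates (196 vs 185 pm).
Tabulated atomic radius (pm): B 85, F 64, K 196, As 121, Sr 185.
So from smallest to largest: F < B < As < Sr < K.

F < B < As < Sr < K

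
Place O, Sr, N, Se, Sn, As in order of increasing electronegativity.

N is in period 2, group 15; O is in period 2, group 16; As is in period 4, group 15; Se is in period 4, group 16; Sr is in period 5, group 2; Sn is in period 5, group 14.
EN rises left→right (higher Z_eff, smaller atoms) and falls top→bottom (larger, more shielded atoms).
Neither a single period nor a single group — weigh both effects.
Sn > Sr: both are in period 5; the period trend gives Sn the larger value.
As > Sn: both effects reinforce here, so As is clearly the higher of the two.
Se > As: both are in period 4; the period trend gives Se the larger value.
N > Se: period and group pull opposite ways; the down-group shift dominates (3.04 vs 2.55).
O > N: both are in period 2; the period trend gives O the larger value.
Approximate values (Pauling): N 3.04, O 3.44, As 2.18, Se 2.55, Sr 0.95, Sn 1.96.
So from lowest to highest: Sr < Sn < As < Se < N < O.

Sr < Sn < As < Se < N < O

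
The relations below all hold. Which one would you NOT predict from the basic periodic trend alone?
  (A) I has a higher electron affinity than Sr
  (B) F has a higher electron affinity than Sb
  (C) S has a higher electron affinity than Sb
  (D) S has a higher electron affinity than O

(D)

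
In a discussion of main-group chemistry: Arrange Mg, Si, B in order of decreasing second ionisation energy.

B > Si > Mg

Consider each +1 ion: Mg⁺ still has 1 valence electron; Si⁺ still has 3 valence electrons; B⁺ still has 2 valence electrons.
All are still removing valence electrons, so compare the +1 ions as you would atoms: IE_2 generally rises across a period (higher Z_eff) and falls down a group (larger shell), subject to the usual subshell exceptions.
Valence configurations: Mg⁺ [Ne]3s¹, Si⁺ [Ne]3s²3p¹, B⁺ [He]2s².
Approximate IE_2 values (kJ/mol): Mg 1451, Si 1577, B 2427.
Overall IE_2 order: Mg < Si < B.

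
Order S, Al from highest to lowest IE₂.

After 1 electron has been removed, what remains? S⁺ still has 5 valence electrons; Al⁺ still has 2 valence electrons.
All are still removing valence electrons, so compare the +1 ions as you would atoms: IE_2 generally rises across a period (higher Z_eff) and falls down a group (larger shell), subject to the usual subshell exceptions.
Valence configurations: S⁺ [Ne]3s²3p³, Al⁺ [Ne]3s².
Tabulated IE_2 (kJ/mol): S 2252, Al 1817.
Putting it together, IE_2: Al < S.

S > Al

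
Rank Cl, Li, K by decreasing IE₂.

After 1 electron has been removed, what remains? Cl⁺ still has 6 valence electrons; Li⁺ is the bare [He] core; K⁺ is the bare [Ar] core.
Breaking into a closed-shell core is much more expensive than removing a leftover valence electron — K and Li have the largest IE_2 here.
Approximate IE_2 values (kJ/mol): Cl 2298, Li 7298, K 3052.
Putting it together, IE_2: Cl < K < Li.

Li > K > Cl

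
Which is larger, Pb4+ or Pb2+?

Pb2+

Both ions have Z = 82 protons, but Pb4+ has lost more electrons, so its remaining electrons feel a larger effective nuclear charge per electron and are pulled in more tightly.
Higher positive charge → smaller ion, so Pb2+ > Pb4+.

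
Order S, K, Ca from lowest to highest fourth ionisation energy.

S < K < Ca

The fourth ionization energy removes an electron from the +3 ion. For each element: S³⁺ still has 3 valence electrons; K³⁺ is already 2 electrons into the core; Ca³⁺ is already 1 electron into the core.
Pulling an electron out of a noble-gas core costs far more than removing a remaining valence electron, so K and Ca sit at the high end of IE_4.
The numbers (kJ/mol): S 4556, K 5877, Ca 6491.
Overall IE_4 order: S < K < Ca.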